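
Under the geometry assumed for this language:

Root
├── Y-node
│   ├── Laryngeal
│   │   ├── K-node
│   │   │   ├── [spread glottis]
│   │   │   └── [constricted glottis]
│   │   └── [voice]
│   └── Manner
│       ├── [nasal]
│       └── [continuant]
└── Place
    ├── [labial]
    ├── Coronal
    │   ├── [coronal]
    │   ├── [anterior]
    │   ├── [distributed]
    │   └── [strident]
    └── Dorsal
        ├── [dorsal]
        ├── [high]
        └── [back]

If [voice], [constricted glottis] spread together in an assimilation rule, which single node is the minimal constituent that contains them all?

Laryngeal

[voice] lies under Laryngeal (below Y-node).
[constricted glottis]: Root ▹ Y-node ▹ Laryngeal ▹ K-node ▹ [constricted glottis].
The listed terminals split across distinct daughters of Laryngeal, so Laryngeal itself is the smallest node containing them all.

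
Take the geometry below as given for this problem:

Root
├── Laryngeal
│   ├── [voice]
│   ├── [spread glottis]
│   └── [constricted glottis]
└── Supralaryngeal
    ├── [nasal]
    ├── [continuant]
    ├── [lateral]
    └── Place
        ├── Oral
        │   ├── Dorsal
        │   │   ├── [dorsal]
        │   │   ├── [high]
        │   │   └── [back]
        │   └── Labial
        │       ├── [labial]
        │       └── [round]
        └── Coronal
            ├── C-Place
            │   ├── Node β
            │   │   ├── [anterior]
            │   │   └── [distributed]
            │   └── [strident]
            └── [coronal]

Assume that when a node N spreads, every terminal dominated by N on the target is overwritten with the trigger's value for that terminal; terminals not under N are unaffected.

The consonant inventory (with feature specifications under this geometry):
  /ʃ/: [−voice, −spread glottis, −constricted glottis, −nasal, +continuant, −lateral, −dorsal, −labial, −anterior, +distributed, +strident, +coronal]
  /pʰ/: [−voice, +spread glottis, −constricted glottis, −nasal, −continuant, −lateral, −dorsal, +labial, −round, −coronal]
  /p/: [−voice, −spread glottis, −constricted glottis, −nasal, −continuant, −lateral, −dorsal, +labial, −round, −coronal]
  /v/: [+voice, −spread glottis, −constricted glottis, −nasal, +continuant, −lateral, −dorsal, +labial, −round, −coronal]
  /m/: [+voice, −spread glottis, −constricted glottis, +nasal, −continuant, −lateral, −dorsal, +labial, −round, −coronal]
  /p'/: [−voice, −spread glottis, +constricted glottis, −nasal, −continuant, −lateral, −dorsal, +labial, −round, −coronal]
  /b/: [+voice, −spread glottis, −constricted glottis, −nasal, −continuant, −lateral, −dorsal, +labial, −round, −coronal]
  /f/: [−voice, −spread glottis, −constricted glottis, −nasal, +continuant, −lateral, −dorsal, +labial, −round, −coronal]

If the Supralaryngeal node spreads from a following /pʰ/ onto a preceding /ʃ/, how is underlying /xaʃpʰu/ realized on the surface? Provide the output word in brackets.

[xappʰu]

Terminals under Supralaryngeal in this geometry: [nasal], [continuant], [lateral], [dorsal], [high], [back], [labial], [round], [anterior], [distributed], [strident], [coronal].
After delinking /ʃ/'s Supralaryngeal and linking /pʰ/'s, the affected terminals become [−nasal], [−continuant], [−lateral], [−dorsal], [+labial], [−round], [−coronal]; [voice], [spread glottis], [constricted glottis] (outside Supralaryngeal) are retained from /ʃ/.
This feature bundle is that of [p], so /xaʃpʰu/ surfaces as [xappʰu].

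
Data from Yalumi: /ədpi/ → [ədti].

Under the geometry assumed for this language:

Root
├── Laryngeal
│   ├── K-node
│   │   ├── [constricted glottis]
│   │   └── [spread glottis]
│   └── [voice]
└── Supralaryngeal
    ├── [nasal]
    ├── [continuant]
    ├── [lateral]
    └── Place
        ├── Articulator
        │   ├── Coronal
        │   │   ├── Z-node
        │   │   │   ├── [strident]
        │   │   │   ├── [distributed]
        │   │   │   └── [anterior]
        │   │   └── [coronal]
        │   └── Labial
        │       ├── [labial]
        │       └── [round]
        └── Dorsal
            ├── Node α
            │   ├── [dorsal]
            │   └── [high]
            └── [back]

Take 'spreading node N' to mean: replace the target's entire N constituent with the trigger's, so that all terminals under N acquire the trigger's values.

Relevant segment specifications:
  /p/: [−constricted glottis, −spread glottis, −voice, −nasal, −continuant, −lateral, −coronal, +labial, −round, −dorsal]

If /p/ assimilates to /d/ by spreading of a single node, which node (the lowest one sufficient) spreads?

Articulator

Comparing /p/ with its surface form [t], the features that change are [labial], [round], [coronal], [anterior], [distributed], [strident].
These terminals are all dominated by Articulator, and no proper subconstituent of Articulator covers them all; Articulator is their lowest common ancestor.
If Articulator spreads, every terminal under it takes /d/'s value, producing [t] as observed.
[voice], a feature on which the two segments disagree outside Articulator, is unchanged — nothing dominating it spread, and Articulator is the minimal sufficient constituent.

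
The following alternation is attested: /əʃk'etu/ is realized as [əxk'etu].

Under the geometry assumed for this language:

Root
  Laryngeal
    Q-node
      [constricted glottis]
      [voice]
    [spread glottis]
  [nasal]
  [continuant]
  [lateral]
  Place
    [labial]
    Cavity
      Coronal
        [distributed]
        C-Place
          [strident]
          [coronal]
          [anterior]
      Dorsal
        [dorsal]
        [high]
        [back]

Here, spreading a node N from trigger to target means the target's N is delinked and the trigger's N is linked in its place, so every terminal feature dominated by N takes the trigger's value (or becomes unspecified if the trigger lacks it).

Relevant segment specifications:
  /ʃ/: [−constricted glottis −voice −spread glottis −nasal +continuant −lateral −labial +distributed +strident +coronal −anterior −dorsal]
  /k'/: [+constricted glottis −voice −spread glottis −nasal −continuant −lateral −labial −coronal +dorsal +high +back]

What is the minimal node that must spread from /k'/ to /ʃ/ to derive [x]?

Cavity

Feature comparison: [coronal], [anterior], [distributed], [strident], [dorsal], [high], [back] differ between /ʃ/ and [x]; the remaining terminals match.
These terminals are all dominated by Cavity, and no proper subconstituent of Cavity covers them all; Cavity is their lowest common ancestor.
Spreading Cavity from /k'/ overwrites each of those terminals with /k'/'s values, yielding exactly [x].
[constricted glottis], [continuant] stay as in /ʃ/ although /k'/ differs there, so no node dominating them spread; among the remaining candidates Cavity is the lowest that derives the output.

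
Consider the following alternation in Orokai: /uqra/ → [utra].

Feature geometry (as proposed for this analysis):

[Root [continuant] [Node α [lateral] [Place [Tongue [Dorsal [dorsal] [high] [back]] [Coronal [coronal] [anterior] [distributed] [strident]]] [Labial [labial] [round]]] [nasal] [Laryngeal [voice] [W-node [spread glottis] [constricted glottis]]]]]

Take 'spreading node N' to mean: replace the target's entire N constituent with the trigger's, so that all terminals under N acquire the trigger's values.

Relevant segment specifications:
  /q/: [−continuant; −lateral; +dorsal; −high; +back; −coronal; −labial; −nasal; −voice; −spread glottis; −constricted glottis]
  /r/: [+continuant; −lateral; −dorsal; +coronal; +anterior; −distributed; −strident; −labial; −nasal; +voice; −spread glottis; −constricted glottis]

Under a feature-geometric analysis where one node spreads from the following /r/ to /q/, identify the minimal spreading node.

Comparing /q/ with its surface form [t], the features that change are [coronal], [anterior], [distributed], [strident], [dorsal], [high], [back].
The smallest constituent containing every changed terminal is Tongue — each of its daughters lacks at least one of the affected features.
Spreading Tongue from /r/ overwrites each of those terminals with /r/'s values, yielding exactly [t].
[continuant], [voice] stay as in /q/ although /r/ differs there, so no node dominating them spread; among the remaining candidates Tongue is the lowest that derives the output.

Tongue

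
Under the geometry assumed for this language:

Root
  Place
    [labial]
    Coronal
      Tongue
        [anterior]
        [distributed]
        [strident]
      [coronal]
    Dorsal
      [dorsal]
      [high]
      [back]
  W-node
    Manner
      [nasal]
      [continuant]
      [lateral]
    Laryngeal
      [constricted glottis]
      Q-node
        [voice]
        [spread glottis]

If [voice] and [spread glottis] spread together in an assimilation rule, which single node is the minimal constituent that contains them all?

Q-node

[voice]: Root → W-node → Laryngeal → Q-node → [voice].
[spread glottis]: Root → W-node → Laryngeal → Q-node → [spread glottis].
The listed terminals split across distinct daughters of Q-node, so Q-node itself is the smallest node containing them all.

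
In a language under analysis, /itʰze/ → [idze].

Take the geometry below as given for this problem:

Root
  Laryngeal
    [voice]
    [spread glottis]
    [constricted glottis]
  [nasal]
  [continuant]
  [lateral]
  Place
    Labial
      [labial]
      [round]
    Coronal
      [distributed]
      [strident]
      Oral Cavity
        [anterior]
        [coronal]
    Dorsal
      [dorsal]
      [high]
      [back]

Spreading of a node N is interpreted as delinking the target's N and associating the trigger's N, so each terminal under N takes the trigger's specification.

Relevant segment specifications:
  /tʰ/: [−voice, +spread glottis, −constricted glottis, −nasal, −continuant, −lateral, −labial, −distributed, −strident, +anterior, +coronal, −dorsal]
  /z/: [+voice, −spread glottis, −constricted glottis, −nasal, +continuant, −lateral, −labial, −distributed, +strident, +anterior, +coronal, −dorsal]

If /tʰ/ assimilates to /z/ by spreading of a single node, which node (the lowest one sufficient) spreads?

Feature comparison: [voice], [spread glottis] differ between /tʰ/ and [d]; the remaining terminals match.
In this geometry the lowest node dominating all of them is Laryngeal: every daughter of Laryngeal dominates only a proper subset, so no lower node suffices.
Spreading Laryngeal from /z/ overwrites each of those terminals with /z/'s values, yielding exactly [d].
[continuant], [strident] — on which /z/ differs from /tʰ/ — are unchanged, so Root cannot have spread; the constituent is no larger than Laryngeal.

Laryngeal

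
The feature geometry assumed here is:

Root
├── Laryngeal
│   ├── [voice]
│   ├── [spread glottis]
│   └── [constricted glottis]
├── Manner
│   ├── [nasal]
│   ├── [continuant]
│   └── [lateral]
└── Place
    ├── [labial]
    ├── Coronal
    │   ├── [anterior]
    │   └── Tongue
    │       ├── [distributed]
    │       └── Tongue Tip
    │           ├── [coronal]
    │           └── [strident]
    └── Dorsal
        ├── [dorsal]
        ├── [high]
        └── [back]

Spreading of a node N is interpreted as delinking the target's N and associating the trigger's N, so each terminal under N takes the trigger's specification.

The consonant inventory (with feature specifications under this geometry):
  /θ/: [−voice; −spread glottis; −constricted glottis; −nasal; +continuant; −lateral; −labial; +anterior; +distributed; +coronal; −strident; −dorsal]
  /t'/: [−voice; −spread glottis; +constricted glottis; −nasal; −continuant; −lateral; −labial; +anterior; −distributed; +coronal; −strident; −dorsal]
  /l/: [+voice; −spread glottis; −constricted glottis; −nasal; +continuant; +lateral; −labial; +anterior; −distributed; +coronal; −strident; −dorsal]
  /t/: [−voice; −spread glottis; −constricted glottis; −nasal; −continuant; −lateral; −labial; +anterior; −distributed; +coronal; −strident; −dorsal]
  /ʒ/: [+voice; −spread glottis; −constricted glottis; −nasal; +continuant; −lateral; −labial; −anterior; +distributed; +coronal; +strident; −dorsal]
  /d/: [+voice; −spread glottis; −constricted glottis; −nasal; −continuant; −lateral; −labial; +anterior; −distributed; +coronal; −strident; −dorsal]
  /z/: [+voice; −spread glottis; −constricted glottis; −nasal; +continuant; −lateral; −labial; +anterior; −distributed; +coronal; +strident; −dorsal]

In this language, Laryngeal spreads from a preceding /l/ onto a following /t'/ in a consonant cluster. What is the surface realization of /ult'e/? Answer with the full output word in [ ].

Terminals under Laryngeal in this geometry: [voice], [spread glottis], [constricted glottis].
The target acquires /l/'s values for everything under Laryngeal — [+voice], [−spread glottis], [−constricted glottis] — while keeping its own [nasal], [continuant], [lateral], ….
The resulting bundle matches /d/ in the inventory; substituting it for /t'/ gives [ulde].

[ulde]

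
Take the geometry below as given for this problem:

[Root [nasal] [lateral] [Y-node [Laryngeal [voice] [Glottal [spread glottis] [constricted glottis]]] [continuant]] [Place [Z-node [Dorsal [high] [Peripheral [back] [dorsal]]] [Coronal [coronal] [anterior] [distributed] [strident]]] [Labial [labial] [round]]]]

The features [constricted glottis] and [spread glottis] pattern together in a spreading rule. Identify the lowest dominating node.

[constricted glottis] is immediately dominated by Glottal.
[spread glottis] is immediately dominated by Glottal.
Glottal is the lowest common ancestor — every listed feature sits under it, and no single subconstituent of Glottal covers them all.

Glottal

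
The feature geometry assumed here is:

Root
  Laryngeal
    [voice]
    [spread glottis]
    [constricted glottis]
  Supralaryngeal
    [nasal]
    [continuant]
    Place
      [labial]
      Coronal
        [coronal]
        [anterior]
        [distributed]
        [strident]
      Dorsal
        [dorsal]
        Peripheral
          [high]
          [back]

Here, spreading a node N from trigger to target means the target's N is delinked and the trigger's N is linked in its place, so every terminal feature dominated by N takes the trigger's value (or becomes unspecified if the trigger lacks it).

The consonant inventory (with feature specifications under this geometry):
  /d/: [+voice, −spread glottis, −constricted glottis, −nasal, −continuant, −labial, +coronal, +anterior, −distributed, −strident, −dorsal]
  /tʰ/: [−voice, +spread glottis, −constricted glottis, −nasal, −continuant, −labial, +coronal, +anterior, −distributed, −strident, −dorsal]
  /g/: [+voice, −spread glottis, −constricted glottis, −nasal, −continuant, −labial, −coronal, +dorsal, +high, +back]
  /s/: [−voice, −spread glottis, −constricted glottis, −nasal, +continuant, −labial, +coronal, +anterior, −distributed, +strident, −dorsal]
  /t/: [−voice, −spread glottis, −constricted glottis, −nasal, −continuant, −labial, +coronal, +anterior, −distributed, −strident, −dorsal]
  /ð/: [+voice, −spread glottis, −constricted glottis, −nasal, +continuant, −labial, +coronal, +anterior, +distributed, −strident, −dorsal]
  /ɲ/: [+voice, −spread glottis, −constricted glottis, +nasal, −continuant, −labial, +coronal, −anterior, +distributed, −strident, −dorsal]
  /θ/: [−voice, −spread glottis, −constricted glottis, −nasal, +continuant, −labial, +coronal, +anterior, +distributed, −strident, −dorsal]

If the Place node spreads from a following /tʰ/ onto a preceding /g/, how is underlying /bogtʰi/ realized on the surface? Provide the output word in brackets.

Place immediately or transitively dominates [labial], [coronal], [anterior], [distributed], [strident], [dorsal], [high], [back].
After delinking /g/'s Place and linking /tʰ/'s, the affected terminals become [−labial], [+coronal], [+anterior], [−distributed], [−strident], [−dorsal]; [voice], [spread glottis], [constricted glottis], … (outside Place) are retained from /g/.
Among the inventory, only /d/ has exactly this specification, giving the surface form [bodtʰi].

[bodtʰi]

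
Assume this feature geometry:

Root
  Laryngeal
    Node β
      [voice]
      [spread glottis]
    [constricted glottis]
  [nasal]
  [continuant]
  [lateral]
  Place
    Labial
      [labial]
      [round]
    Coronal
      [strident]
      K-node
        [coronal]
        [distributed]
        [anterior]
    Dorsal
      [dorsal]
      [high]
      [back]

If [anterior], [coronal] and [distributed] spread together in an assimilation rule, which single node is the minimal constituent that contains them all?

[anterior]: Root ▹ Place ▹ Coronal ▹ K-node ▹ [anterior].
[coronal] lies under K-node (below Place).
[distributed] lies under K-node (below Place).
The lowest node appearing on every path is K-node; each proper daughter of K-node fails to dominate at least one of the listed features.

K-node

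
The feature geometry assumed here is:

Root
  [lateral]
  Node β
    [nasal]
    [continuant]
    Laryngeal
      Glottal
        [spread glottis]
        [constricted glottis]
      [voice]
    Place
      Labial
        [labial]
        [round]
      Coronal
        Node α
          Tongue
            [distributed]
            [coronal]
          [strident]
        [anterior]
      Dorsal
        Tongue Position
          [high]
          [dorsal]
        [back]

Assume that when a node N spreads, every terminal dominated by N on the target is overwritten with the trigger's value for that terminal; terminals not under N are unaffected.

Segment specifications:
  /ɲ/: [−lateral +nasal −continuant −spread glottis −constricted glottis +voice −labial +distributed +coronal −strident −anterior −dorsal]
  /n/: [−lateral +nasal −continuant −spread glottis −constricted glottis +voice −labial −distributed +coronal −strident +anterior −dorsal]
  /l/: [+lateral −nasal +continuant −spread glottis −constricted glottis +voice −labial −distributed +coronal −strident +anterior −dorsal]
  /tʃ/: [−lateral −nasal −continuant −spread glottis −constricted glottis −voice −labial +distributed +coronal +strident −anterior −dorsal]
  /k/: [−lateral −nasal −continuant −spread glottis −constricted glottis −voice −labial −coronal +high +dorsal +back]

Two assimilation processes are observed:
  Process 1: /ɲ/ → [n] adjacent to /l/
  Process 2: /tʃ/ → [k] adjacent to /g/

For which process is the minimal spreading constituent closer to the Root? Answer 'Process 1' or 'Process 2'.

Process 2

Process 1 alters [anterior], [distributed]; the lowest common ancestor is Coronal (depth 3 from Root).
Process 2 alters [coronal], [anterior], [distributed], [strident], [dorsal], [high], [back]; the lowest common ancestor is Place (depth 2 from Root).
Place is closer to Root than Coronal, so Process 2 spreads the higher node.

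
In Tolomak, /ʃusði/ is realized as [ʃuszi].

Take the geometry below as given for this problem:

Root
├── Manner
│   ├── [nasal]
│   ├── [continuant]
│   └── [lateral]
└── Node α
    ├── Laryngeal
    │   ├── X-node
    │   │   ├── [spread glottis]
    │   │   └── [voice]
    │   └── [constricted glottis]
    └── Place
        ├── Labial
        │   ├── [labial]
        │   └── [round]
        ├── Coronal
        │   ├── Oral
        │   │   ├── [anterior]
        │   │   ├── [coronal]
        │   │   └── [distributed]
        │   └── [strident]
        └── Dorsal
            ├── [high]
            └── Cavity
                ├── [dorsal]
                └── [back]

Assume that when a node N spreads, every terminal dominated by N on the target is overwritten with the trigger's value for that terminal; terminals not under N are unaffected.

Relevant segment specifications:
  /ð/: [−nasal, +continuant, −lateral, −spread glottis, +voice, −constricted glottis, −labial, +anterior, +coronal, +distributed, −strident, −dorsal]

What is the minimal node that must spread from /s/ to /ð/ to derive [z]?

Comparing /ð/ with its surface form [z], the features that change are [distributed], [strident].
In this geometry the lowest node dominating all of them is Coronal: every daughter of Coronal dominates only a proper subset, so no lower node suffices.
If Coronal spreads, every terminal under it takes /s/'s value, producing [z] as observed.
[voice] stays as in /ð/ although /s/ differs there, so no node dominating it spread; among the remaining candidates Coronal is the lowest that derives the output.

Coronal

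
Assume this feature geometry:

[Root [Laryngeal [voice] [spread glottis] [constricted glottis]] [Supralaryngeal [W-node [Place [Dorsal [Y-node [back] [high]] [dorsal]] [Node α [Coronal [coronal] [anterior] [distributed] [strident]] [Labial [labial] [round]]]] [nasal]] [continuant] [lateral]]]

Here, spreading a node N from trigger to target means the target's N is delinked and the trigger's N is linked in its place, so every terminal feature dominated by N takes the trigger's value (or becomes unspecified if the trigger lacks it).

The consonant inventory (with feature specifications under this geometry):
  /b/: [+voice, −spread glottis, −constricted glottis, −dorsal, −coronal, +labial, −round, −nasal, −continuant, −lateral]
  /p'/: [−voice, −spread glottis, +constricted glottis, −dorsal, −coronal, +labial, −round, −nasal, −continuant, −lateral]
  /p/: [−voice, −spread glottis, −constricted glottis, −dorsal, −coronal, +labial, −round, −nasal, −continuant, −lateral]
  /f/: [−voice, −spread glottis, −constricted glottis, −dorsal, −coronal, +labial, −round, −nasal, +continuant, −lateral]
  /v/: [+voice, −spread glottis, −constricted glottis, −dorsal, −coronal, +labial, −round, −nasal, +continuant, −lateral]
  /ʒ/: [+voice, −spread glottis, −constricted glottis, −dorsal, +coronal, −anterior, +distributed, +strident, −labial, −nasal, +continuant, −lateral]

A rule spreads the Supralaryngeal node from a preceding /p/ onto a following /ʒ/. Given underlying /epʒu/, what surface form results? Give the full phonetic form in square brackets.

[epbu]

Supralaryngeal immediately or transitively dominates [back], [high], [dorsal], [coronal], [anterior], [distributed], [strident], [labial], [round], [nasal], [continuant], [lateral].
Spreading Supralaryngeal from /p/ onto /ʒ/ replaces those values with /p/'s: [−dorsal], [−coronal], [+labial], [−round], [−nasal], [−continuant], [−lateral]. Features outside Supralaryngeal ([voice], [spread glottis], [constricted glottis]) stay as in /ʒ/.
Among the inventory, only /b/ has exactly this specification, giving the surface form [epbu].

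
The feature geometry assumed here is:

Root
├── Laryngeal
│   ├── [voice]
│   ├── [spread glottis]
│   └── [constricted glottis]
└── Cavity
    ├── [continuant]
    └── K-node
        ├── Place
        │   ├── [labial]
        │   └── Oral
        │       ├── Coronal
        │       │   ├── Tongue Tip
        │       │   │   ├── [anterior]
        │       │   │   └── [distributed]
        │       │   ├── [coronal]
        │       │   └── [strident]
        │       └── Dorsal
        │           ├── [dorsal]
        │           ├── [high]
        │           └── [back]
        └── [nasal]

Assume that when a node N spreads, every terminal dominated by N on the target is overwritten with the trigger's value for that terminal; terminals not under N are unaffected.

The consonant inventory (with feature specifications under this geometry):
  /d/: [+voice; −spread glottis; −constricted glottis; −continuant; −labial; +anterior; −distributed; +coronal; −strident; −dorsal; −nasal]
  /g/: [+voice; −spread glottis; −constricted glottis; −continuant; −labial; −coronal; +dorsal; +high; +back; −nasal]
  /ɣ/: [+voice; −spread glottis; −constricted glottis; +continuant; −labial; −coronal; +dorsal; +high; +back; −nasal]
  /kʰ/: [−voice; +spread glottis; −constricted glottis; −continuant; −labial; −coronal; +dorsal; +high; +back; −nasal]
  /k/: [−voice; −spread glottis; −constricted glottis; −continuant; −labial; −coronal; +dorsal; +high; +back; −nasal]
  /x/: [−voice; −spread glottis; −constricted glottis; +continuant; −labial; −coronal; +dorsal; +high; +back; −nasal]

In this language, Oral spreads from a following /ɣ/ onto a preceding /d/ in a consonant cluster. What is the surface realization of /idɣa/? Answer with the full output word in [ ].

[igɣa]

Terminals under Oral in this geometry: [anterior], [distributed], [coronal], [strident], [dorsal], [high], [back].
Spreading Oral from /ɣ/ onto /d/ replaces those values with /ɣ/'s: [−coronal], [+dorsal], [+high], [+back]. Features outside Oral ([voice], [spread glottis], [constricted glottis], …) stay as in /d/.
This feature bundle is that of [g], so /idɣa/ surfaces as [igɣa].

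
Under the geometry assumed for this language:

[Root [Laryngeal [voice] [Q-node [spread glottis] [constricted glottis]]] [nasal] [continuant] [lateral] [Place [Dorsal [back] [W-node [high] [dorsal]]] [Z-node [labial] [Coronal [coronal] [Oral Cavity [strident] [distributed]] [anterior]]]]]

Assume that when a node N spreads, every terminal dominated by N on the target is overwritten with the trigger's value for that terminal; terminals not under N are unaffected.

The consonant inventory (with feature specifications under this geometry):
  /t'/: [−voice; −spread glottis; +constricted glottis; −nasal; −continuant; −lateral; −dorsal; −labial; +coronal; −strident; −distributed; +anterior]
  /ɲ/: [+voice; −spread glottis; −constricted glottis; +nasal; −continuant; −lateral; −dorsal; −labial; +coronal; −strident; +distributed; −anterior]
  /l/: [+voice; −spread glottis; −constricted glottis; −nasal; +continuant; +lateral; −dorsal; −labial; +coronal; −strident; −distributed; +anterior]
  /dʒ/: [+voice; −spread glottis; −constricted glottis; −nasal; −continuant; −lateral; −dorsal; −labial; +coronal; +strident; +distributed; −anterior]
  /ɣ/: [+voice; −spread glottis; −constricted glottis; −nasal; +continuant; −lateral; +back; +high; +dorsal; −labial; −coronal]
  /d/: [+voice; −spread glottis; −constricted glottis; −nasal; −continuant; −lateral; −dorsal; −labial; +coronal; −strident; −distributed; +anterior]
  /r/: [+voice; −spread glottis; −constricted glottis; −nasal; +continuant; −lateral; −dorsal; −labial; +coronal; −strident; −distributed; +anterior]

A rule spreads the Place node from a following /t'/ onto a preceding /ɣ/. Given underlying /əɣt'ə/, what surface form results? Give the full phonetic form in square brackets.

The Place node dominates the terminals [back], [high], [dorsal], [labial], [coronal], [strident], [distributed], [anterior].
Spreading Place from /t'/ onto /ɣ/ replaces those values with /t'/'s: [−dorsal], [−labial], [+coronal], [−strident], [−distributed], [+anterior]. Features outside Place ([voice], [spread glottis], [constricted glottis], …) stay as in /ɣ/.
Among the inventory, only /r/ has exactly this specification, giving the surface form [ərt'ə].

[ərt'ə]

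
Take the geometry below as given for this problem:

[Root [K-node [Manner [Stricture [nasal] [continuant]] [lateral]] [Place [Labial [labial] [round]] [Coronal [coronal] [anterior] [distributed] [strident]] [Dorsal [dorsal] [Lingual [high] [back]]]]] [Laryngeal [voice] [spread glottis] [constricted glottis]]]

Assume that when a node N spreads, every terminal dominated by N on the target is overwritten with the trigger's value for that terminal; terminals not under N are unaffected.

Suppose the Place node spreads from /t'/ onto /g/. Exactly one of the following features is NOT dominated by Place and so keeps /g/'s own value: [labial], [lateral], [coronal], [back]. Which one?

[lateral]

Under this geometry, Place contains [labial], [round], [coronal], [anterior], [distributed], [strident], [dorsal], [high], [back].
[labial], [back], [coronal] all lie under Place, so they are overwritten when Place spreads.
But [lateral] is a dependent of Manner, outside Place; it is therefore untouched by the spreading.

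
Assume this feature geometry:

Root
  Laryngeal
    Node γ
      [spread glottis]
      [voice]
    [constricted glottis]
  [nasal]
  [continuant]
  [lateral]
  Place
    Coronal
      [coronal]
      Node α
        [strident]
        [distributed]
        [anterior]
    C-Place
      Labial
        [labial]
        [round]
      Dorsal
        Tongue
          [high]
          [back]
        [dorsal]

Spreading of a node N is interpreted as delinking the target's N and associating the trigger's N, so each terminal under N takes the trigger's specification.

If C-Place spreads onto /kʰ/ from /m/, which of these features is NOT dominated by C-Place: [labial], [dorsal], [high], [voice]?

Under this geometry, C-Place contains [labial], [round], [high], [back], [dorsal].
Spreading C-Place replaces [high], [dorsal], [labial] with the trigger's values, since each sits inside the C-Place constituent.
But [voice] is a dependent of Node γ, outside C-Place; it is therefore untouched by the spreading.

[voice]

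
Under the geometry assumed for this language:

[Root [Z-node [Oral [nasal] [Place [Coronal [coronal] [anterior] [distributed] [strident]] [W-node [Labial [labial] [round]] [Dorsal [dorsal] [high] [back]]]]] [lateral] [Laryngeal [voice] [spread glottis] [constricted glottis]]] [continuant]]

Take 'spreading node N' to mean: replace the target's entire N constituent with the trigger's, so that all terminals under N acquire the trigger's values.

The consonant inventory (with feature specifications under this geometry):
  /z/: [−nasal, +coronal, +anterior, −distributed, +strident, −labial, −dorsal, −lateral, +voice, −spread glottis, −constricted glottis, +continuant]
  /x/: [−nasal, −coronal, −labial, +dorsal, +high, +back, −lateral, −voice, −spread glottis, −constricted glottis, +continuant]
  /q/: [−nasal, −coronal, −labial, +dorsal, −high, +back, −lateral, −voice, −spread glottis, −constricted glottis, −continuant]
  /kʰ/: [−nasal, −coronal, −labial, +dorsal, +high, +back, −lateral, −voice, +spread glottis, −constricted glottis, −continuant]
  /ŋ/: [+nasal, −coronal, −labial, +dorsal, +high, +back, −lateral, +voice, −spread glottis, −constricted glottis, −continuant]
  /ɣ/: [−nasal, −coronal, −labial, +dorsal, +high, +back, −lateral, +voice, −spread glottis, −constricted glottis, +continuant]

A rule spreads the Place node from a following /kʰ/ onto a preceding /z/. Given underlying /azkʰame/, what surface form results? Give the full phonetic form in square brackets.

[aɣkʰame]

Terminals under Place in this geometry: [coronal], [anterior], [distributed], [strident], [labial], [round], [dorsal], [high], [back].
The target acquires /kʰ/'s values for everything under Place — [−coronal], [−labial], [+dorsal], [+high], [+back] — while keeping its own [nasal], [lateral], [voice], ….
Among the inventory, only /ɣ/ has exactly this specification, giving the surface form [aɣkʰame].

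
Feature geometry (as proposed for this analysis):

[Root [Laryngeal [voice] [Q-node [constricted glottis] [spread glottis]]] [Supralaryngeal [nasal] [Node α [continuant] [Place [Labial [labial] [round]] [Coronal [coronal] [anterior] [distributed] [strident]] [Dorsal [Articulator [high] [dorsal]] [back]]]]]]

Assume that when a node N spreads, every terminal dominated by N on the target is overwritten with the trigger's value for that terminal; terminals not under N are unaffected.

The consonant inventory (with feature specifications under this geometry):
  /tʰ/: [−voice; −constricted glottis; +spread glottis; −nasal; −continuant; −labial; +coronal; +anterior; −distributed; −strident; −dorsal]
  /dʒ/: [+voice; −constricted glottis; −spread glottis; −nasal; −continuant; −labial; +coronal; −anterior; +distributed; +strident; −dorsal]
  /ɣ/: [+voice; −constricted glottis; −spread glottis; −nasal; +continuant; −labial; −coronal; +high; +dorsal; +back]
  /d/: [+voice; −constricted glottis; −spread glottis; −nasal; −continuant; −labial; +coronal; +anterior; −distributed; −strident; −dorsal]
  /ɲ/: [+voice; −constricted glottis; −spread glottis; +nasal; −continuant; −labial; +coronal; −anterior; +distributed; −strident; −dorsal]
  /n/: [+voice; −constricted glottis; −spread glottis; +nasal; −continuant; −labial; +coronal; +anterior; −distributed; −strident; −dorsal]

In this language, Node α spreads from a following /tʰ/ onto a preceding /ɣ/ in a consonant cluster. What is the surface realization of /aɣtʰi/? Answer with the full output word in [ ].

[adtʰi]

Node α immediately or transitively dominates [continuant], [labial], [round], [coronal], [anterior], [distributed], [strident], [high], [dorsal], [back].
The target acquires /tʰ/'s values for everything under Node α — [−continuant], [−labial], [+coronal], [+anterior], [−distributed], [−strident], [−dorsal] — while keeping its own [voice], [constricted glottis], [spread glottis], ….
The resulting bundle matches /d/ in the inventory; substituting it for /ɣ/ gives [adtʰi].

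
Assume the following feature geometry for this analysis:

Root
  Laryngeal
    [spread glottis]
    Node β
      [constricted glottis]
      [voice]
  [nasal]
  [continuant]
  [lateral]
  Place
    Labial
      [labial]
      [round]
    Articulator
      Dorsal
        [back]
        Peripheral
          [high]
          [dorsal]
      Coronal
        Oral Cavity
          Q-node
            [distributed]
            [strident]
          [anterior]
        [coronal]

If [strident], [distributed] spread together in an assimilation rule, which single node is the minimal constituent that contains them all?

Q-node

[strident] lies under Q-node (below Place).
[distributed]: Root → Place → Articulator → Coronal → Oral Cavity → Q-node → [distributed].
These paths first converge at Q-node; no daughter of Q-node dominates all 2 features, so Q-node is the minimal constituent.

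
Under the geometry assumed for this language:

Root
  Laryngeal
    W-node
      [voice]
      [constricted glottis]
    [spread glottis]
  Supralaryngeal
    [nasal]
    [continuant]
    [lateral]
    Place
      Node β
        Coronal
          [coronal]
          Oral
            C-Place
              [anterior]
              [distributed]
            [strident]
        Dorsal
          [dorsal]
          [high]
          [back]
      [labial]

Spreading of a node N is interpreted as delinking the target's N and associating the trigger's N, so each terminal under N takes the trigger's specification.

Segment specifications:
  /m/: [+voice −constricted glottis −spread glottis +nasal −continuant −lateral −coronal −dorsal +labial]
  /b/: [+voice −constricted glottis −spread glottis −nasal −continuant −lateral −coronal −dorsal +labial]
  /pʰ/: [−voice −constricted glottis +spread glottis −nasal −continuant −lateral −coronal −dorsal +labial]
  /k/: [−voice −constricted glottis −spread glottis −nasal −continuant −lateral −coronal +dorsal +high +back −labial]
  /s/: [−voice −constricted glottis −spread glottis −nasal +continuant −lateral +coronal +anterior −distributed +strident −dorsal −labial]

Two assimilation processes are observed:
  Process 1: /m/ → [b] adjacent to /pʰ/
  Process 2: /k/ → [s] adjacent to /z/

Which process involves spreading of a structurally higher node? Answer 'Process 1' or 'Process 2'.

In Process 1, [nasal] changes, so the minimal spreading node is [nasal] at depth 2.
Process 2: the features that change are [continuant], [coronal], [anterior], [distributed], [strident], [dorsal], [high], [back]; the minimal node is Supralaryngeal (depth 1).
Supralaryngeal is closer to Root than [nasal], so Process 2 spreads the higher node.

Process 2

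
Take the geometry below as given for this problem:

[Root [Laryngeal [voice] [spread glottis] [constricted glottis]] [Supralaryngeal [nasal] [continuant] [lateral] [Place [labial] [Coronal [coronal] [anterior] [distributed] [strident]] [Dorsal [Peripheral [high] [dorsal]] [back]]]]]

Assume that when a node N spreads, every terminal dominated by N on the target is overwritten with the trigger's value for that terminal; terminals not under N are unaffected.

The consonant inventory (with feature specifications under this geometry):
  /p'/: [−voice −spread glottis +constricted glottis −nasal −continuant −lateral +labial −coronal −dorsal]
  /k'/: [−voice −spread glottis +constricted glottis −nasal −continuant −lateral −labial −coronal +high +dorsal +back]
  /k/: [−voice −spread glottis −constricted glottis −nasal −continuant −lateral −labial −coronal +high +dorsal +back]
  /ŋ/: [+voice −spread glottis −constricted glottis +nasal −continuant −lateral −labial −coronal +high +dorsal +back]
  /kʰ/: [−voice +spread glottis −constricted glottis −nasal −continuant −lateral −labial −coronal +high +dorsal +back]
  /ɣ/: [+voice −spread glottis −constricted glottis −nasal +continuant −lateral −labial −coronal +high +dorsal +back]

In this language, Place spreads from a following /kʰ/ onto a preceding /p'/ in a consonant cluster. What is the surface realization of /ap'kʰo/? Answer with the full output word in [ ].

Terminals under Place in this geometry: [labial], [coronal], [anterior], [distributed], [strident], [high], [dorsal], [back].
Spreading Place from /kʰ/ onto /p'/ replaces those values with /kʰ/'s: [−labial], [−coronal], [+high], [+dorsal], [+back]. Features outside Place ([voice], [spread glottis], [constricted glottis], …) stay as in /p'/.
This feature bundle is that of [k'], so /ap'kʰo/ surfaces as [ak'kʰo].

[ak'kʰo]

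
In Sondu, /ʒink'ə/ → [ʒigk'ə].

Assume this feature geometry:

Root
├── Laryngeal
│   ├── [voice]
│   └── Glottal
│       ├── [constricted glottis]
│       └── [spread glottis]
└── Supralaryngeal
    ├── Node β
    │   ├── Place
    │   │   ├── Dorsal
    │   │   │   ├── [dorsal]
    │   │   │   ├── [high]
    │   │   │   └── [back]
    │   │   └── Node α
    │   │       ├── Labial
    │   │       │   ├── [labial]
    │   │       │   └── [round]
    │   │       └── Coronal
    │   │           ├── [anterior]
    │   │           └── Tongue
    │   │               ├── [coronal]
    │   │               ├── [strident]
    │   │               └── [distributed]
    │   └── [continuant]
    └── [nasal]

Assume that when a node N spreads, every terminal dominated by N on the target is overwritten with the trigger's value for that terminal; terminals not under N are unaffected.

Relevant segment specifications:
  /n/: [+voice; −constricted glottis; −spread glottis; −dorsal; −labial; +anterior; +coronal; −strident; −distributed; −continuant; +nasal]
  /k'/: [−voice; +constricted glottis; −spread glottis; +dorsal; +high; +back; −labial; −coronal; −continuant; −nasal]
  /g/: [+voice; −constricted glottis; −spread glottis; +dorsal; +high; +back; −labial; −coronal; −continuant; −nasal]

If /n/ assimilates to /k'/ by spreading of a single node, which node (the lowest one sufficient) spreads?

Supralaryngeal

/n/ and [g] differ in [nasal], [coronal], [anterior], [distributed], [strident], [dorsal], [high], [back]; every other specified feature is identical.
Tracing each changed feature up the tree, the paths first meet at Supralaryngeal; any lower node misses at least one of them.
If Supralaryngeal spreads, every terminal under it takes /k'/'s value, producing [g] as observed.
Had Root spread, [voice], [constricted glottis] would have taken /k'/'s values; they stay as in /n/, confirming the spreading constituent is exactly Supralaryngeal.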